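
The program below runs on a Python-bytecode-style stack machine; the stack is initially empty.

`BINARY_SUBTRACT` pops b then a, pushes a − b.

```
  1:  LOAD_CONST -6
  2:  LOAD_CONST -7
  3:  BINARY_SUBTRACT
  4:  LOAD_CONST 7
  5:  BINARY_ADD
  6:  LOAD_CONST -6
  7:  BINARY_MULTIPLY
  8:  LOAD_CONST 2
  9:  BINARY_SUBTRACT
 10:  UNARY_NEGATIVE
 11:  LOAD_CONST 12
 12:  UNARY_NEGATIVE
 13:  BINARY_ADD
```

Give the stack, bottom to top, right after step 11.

[50, 12]

LOAD_CONST -6   -> -6
LOAD_CONST -7   -> -6 -7
BINARY_SUBTRACT -> 1
LOAD_CONST 7    -> 1 7
BINARY_ADD      -> 8
LOAD_CONST -6   -> 8 -6
BINARY_MULTIPLY -> -48
LOAD_CONST 2    -> -48 2
BINARY_SUBTRACT -> -50
UNARY_NEGATIVE  -> 50
LOAD_CONST 12   -> 50 12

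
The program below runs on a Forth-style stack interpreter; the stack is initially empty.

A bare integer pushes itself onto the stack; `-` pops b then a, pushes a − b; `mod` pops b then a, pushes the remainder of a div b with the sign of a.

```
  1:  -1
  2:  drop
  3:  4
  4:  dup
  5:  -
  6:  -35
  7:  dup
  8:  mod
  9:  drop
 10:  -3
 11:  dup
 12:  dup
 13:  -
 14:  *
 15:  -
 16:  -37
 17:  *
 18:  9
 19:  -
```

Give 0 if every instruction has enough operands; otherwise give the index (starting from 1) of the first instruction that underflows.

0

-1   -> -1
drop -> (empty)
4    -> 4
dup  -> 4 4
-    -> 0
-35  -> 0 -35
dup  -> 0 -35 -35
mod  -> 0 0
drop -> 0
-3   -> 0 -3
dup  -> 0 -3 -3
dup  -> 0 -3 -3 -3
-    -> 0 -3 0
*    -> 0 0
-    -> 0
-37  -> 0 -37
*    -> 0
9    -> 0 9
-    -> -9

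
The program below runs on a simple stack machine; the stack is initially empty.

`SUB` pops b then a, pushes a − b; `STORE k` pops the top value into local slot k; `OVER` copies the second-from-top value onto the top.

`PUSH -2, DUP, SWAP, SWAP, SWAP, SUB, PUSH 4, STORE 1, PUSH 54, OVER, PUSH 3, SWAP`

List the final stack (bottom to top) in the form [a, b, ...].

PUSH -2 -> -2
DUP     -> -2 -2
SWAP    -> -2 -2
SWAP    -> -2 -2
SWAP    -> -2 -2
SUB     -> 0
PUSH 4  -> 0 4
STORE 1 -> 0
PUSH 54 -> 0 54
OVER    -> 0 54 0
PUSH 3  -> 0 54 0 3
SWAP    -> 0 54 3 0

[0, 54, 3, 0]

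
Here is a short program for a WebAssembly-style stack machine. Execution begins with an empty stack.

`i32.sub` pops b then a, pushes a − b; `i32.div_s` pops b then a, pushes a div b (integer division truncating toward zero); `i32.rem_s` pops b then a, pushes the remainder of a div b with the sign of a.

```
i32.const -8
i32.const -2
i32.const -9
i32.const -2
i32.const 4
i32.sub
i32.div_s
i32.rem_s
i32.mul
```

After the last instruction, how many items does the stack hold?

i32.const -8  -8
i32.const -2  -8 -2
i32.const -9  -8 -2 -9
i32.const -2  -8 -2 -9 -2
i32.const 4   -8 -2 -9 -2 4
i32.sub       -8 -2 -9 -6
i32.div_s     -8 -2 1
i32.rem_s     -8 0
i32.mul       0

1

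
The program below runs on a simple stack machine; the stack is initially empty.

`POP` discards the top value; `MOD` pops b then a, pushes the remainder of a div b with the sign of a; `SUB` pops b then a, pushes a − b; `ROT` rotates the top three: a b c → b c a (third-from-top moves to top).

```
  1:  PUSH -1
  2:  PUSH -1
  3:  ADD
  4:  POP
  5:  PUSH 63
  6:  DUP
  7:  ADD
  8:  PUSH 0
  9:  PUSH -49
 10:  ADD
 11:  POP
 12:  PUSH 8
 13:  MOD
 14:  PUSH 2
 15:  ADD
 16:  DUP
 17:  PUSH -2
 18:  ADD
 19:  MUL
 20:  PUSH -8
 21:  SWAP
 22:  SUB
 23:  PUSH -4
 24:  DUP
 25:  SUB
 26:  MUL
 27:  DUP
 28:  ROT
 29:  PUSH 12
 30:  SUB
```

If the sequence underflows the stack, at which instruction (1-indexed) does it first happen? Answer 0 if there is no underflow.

PUSH -1  : [-1]
PUSH -1  : [-1, -1]
ADD      : [-2]
POP      : []
PUSH 63  : [63]
DUP      : [63, 63]
ADD      : [126]
PUSH 0   : [126, 0]
PUSH -49 : [126, 0, -49]
ADD      : [126, -49]
POP      : [126]
PUSH 8   : [126, 8]
MOD      : [6]
PUSH 2   : [6, 2]
ADD      : [8]
DUP      : [8, 8]
PUSH -2  : [8, 8, -2]
ADD      : [8, 6]
MUL      : [48]
PUSH -8  : [48, -8]
SWAP     : [-8, 48]
SUB      : [-56]
PUSH -4  : [-56, -4]
DUP      : [-56, -4, -4]
SUB      : [-56, 0]
MUL      : [0]
DUP      : [0, 0]
ROT  — needs 3 operands, stack has 2 → underflow

28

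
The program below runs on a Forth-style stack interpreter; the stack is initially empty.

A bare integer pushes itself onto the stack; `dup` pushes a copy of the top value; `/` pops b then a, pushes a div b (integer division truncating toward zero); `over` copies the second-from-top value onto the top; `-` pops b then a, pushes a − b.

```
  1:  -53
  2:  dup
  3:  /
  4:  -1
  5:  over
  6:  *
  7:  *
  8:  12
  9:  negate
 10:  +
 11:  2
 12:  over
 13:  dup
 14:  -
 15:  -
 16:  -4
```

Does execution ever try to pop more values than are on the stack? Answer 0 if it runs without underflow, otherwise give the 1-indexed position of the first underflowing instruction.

0

-53     [-53]
dup     [-53, -53]
/       [1]
-1      [1, -1]
over    [1, -1, 1]
*       [1, -1]
*       [-1]
12      [-1, 12]
negate  [-1, -12]
+       [-13]
2       [-13, 2]
over    [-13, 2, -13]
dup     [-13, 2, -13, -13]
-       [-13, 2, 0]
-       [-13, 2]
-4      [-13, 2, -4]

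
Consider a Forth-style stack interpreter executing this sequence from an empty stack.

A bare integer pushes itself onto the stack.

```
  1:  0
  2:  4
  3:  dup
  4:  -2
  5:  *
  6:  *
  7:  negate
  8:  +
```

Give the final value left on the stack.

0      → [0]
4      → [0, 4]
dup    → [0, 4, 4]
-2     → [0, 4, 4, -2]
*      → [0, 4, -8]
*      → [0, -32]
negate → [0, 32]
+      → [32]

32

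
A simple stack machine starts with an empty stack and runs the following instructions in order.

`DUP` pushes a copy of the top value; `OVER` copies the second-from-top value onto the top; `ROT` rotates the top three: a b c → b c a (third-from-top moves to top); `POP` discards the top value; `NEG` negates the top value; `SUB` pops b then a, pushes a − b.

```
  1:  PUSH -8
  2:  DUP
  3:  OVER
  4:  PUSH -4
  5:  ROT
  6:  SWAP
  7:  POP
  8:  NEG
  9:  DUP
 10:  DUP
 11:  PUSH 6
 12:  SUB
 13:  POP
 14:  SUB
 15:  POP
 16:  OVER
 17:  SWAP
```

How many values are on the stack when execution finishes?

PUSH -8 → [-8]
DUP     → [-8, -8]
OVER    → [-8, -8, -8]
PUSH -4 → [-8, -8, -8, -4]
ROT     → [-8, -8, -4, -8]
SWAP    → [-8, -8, -8, -4]
POP     → [-8, -8, -8]
NEG     → [-8, -8, 8]
DUP     → [-8, -8, 8, 8]
DUP     → [-8, -8, 8, 8, 8]
PUSH 6  → [-8, -8, 8, 8, 8, 6]
SUB     → [-8, -8, 8, 8, 2]
POP     → [-8, -8, 8, 8]
SUB     → [-8, -8, 0]
POP     → [-8, -8]
OVER    → [-8, -8, -8]
SWAP    → [-8, -8, -8]

3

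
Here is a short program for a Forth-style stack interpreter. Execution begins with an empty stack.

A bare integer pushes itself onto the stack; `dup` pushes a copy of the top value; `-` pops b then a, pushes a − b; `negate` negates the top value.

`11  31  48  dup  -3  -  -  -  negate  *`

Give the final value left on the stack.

11      11
31      11 31
48      11 31 48
dup     11 31 48 48
-3      11 31 48 48 -3
-       11 31 48 51
-       11 31 -3
-       11 34
negate  11 -34
*       -374

-374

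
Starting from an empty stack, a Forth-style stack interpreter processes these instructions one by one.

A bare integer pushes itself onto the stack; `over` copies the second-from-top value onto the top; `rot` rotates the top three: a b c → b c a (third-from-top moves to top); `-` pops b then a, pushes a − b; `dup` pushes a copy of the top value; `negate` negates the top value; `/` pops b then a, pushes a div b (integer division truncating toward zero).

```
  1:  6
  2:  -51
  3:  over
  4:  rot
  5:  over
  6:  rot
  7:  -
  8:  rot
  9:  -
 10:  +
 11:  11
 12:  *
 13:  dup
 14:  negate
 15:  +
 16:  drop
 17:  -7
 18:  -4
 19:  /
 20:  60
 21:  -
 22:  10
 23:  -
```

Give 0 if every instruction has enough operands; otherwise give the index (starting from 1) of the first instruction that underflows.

6      -> 6
-51    -> 6 -51
over   -> 6 -51 6
rot    -> -51 6 6
over   -> -51 6 6 6
rot    -> -51 6 6 6
-      -> -51 6 0
rot    -> 6 0 -51
-      -> 6 51
+      -> 57
11     -> 57 11
*      -> 627
dup    -> 627 627
negate -> 627 -627
+      -> 0
drop   -> (empty)
-7     -> -7
-4     -> -7 -4
/      -> 1
60     -> 1 60
-      -> -59
10     -> -59 10
-      -> -69

0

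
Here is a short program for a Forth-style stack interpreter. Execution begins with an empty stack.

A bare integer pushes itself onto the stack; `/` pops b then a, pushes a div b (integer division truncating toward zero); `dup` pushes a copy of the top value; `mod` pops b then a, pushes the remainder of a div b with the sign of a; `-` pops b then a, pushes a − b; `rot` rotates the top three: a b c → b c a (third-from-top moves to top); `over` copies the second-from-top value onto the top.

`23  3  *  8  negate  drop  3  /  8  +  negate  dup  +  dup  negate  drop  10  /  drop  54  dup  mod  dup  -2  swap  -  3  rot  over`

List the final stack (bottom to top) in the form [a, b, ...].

[-2, 3, 0, 3]

23     : 23
3      : 23 3
*      : 69
8      : 69 8
negate : 69 -8
drop   : 69
3      : 69 3
/      : 23
8      : 23 8
+      : 31
negate : -31
dup    : -31 -31
+      : -62
dup    : -62 -62
negate : -62 62
drop   : -62
10     : -62 10
/      : -6
drop   : (empty)
54     : 54
dup    : 54 54
mod    : 0
dup    : 0 0
-2     : 0 0 -2
swap   : 0 -2 0
-      : 0 -2
3      : 0 -2 3
rot    : -2 3 0
over   : -2 3 0 3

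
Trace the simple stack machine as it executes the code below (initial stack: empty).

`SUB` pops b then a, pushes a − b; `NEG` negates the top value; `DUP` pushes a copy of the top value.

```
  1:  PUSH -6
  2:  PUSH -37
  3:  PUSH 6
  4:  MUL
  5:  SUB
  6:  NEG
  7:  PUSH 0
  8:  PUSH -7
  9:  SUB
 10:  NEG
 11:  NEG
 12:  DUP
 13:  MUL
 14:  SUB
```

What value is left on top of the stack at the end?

PUSH -6  → -6
PUSH -37 → -6 -37
PUSH 6   → -6 -37 6
MUL      → -6 -222
SUB      → 216
NEG      → -216
PUSH 0   → -216 0
PUSH -7  → -216 0 -7
SUB      → -216 7
NEG      → -216 -7
NEG      → -216 7
DUP      → -216 7 7
MUL      → -216 49
SUB      → -265

-265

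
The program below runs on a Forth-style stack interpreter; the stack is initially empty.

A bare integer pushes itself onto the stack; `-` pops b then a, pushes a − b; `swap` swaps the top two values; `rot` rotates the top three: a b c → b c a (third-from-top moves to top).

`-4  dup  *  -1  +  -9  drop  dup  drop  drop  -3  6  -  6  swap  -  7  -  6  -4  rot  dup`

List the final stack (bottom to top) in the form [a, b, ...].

-4   -> [-4]
dup  -> [-4, -4]
*    -> [16]
-1   -> [16, -1]
+    -> [15]
-9   -> [15, -9]
drop -> [15]
dup  -> [15, 15]
drop -> [15]
drop -> []
-3   -> [-3]
6    -> [-3, 6]
-    -> [-9]
6    -> [-9, 6]
swap -> [6, -9]
-    -> [15]
7    -> [15, 7]
-    -> [8]
6    -> [8, 6]
-4   -> [8, 6, -4]
rot  -> [6, -4, 8]
dup  -> [6, -4, 8, 8]

[6, -4, 8, 8]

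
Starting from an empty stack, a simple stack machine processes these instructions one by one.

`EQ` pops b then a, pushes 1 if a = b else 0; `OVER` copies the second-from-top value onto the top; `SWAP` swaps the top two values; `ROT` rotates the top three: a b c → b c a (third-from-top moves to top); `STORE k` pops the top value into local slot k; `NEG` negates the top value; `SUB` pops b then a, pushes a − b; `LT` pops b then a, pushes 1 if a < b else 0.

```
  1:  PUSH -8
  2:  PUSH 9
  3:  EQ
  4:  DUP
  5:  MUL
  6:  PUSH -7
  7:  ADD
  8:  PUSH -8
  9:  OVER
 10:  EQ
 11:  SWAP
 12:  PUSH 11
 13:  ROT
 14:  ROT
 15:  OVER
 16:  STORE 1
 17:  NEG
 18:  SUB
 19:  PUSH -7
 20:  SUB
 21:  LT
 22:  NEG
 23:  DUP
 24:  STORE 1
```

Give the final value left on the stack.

PUSH -8 -> [-8]
PUSH 9  -> [-8, 9]
EQ      -> [0]
DUP     -> [0, 0]
MUL     -> [0]
PUSH -7 -> [0, -7]
ADD     -> [-7]
PUSH -8 -> [-7, -8]
OVER    -> [-7, -8, -7]
EQ      -> [-7, 0]
SWAP    -> [0, -7]
PUSH 11 -> [0, -7, 11]
ROT     -> [-7, 11, 0]
ROT     -> [11, 0, -7]
OVER    -> [11, 0, -7, 0]
STORE 1 -> [11, 0, -7]
NEG     -> [11, 0, 7]
SUB     -> [11, -7]
PUSH -7 -> [11, -7, -7]
SUB     -> [11, 0]
LT      -> [0]
NEG     -> [0]
DUP     -> [0, 0]
STORE 1 -> [0]

0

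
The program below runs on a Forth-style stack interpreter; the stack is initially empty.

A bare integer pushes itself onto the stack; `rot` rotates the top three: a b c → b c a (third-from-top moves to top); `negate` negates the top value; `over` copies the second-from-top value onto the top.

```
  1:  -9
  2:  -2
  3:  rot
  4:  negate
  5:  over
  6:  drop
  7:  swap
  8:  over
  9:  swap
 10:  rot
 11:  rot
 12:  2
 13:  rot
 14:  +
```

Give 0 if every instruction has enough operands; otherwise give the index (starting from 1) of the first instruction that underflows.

3

-9 : -9
-2 : -9 -2
rot  — needs 3 operands, stack has 2 → underflow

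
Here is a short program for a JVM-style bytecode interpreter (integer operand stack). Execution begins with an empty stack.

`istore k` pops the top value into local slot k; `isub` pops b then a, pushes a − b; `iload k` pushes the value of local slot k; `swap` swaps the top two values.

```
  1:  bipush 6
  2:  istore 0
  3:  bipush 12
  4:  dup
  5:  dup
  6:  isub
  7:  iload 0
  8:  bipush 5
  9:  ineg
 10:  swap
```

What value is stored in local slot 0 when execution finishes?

bipush 6  → 6
istore 0  → (empty)
bipush 12 → 12
dup       → 12 12
dup       → 12 12 12
isub      → 12 0
iload 0   → 12 0 6
bipush 5  → 12 0 6 5
ineg      → 12 0 6 -5
swap      → 12 0 -5 6

6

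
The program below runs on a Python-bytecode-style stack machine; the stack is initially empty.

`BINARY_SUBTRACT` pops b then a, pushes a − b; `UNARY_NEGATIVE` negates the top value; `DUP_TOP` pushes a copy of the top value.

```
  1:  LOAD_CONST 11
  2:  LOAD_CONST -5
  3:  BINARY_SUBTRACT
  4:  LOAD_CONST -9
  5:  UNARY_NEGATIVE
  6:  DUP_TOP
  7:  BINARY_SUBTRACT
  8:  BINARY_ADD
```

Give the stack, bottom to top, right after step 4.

[16, -9]

LOAD_CONST 11   -> 11
LOAD_CONST -5   -> 11 -5
BINARY_SUBTRACT -> 16
LOAD_CONST -9   -> 16 -9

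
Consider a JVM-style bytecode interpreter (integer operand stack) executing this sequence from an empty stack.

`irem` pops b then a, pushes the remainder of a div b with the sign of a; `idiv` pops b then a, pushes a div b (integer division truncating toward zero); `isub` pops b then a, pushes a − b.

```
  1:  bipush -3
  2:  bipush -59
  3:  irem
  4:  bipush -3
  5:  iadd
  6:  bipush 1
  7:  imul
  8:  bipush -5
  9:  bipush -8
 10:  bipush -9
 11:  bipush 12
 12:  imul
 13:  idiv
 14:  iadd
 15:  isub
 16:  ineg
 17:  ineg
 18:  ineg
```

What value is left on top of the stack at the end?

1

bipush -3  : -3
bipush -59 : -3 -59
irem       : -3
bipush -3  : -3 -3
iadd       : -6
bipush 1   : -6 1
imul       : -6
bipush -5  : -6 -5
bipush -8  : -6 -5 -8
bipush -9  : -6 -5 -8 -9
bipush 12  : -6 -5 -8 -9 12
imul       : -6 -5 -8 -108
idiv       : -6 -5 0
iadd       : -6 -5
isub       : -1
ineg       : 1
ineg       : -1
ineg       : 1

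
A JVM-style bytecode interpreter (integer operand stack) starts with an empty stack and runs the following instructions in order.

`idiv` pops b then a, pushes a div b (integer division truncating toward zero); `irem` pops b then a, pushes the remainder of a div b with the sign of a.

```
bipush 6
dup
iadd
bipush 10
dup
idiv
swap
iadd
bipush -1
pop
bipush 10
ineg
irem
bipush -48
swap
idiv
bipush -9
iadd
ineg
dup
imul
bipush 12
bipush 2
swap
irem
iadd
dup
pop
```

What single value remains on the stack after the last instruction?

627

bipush 6    [6]
dup         [6, 6]
iadd        [12]
bipush 10   [12, 10]
dup         [12, 10, 10]
idiv        [12, 1]
swap        [1, 12]
iadd        [13]
bipush -1   [13, -1]
pop         [13]
bipush 10   [13, 10]
ineg        [13, -10]
irem        [3]
bipush -48  [3, -48]
swap        [-48, 3]
idiv        [-16]
bipush -9   [-16, -9]
iadd        [-25]
ineg        [25]
dup         [25, 25]
imul        [625]
bipush 12   [625, 12]
bipush 2    [625, 12, 2]
swap        [625, 2, 12]
irem        [625, 2]
iadd        [627]
dup         [627, 627]
pop         [627]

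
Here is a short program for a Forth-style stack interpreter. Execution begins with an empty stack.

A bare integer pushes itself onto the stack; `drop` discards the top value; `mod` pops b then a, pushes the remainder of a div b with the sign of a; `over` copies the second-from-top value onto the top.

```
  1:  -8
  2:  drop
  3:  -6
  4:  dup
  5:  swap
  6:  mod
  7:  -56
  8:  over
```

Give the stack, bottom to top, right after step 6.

[0]

-8   → [-8]
drop → []
-6   → [-6]
dup  → [-6, -6]
swap → [-6, -6]
mod  → [0]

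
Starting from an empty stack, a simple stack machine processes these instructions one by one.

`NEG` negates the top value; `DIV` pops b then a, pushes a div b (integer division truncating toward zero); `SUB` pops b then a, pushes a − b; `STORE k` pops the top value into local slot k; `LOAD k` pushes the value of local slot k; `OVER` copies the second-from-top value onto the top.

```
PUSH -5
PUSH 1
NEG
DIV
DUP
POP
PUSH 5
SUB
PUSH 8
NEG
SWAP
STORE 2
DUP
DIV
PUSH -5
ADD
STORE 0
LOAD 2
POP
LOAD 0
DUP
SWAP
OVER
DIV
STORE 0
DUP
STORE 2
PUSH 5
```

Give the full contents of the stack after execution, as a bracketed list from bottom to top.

PUSH -5 : -5
PUSH 1  : -5 1
NEG     : -5 -1
DIV     : 5
DUP     : 5 5
POP     : 5
PUSH 5  : 5 5
SUB     : 0
PUSH 8  : 0 8
NEG     : 0 -8
SWAP    : -8 0
STORE 2 : -8
DUP     : -8 -8
DIV     : 1
PUSH -5 : 1 -5
ADD     : -4
STORE 0 : (empty)
LOAD 2  : 0
POP     : (empty)
LOAD 0  : -4
DUP     : -4 -4
SWAP    : -4 -4
OVER    : -4 -4 -4
DIV     : -4 1
STORE 0 : -4
DUP     : -4 -4
STORE 2 : -4
PUSH 5  : -4 5

[-4, 5]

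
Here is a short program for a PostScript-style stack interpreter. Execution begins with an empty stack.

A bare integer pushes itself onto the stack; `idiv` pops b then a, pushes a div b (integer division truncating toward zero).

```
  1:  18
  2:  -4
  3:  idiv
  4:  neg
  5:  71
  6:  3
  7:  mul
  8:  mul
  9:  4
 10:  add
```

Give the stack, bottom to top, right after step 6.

18    [18]
-4    [18, -4]
idiv  [-4]
neg   [4]
71    [4, 71]
3     [4, 71, 3]

[4, 71, 3]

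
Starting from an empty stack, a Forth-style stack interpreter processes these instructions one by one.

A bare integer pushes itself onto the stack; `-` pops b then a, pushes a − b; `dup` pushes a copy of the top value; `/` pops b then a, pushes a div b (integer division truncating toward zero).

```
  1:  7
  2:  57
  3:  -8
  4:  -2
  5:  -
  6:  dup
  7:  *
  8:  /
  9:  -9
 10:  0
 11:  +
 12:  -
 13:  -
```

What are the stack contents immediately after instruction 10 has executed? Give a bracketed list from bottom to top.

7    7
57   7 57
-8   7 57 -8
-2   7 57 -8 -2
-    7 57 -6
dup  7 57 -6 -6
*    7 57 36
/    7 1
-9   7 1 -9
0    7 1 -9 0

[7, 1, -9, 0]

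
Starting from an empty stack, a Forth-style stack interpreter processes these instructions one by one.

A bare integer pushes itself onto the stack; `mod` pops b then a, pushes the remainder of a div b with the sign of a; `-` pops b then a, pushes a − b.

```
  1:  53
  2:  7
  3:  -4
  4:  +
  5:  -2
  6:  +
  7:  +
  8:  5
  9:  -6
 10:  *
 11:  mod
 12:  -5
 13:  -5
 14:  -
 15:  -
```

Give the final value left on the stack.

53  -> [53]
7   -> [53, 7]
-4  -> [53, 7, -4]
+   -> [53, 3]
-2  -> [53, 3, -2]
+   -> [53, 1]
+   -> [54]
5   -> [54, 5]
-6  -> [54, 5, -6]
*   -> [54, -30]
mod -> [24]
-5  -> [24, -5]
-5  -> [24, -5, -5]
-   -> [24, 0]
-   -> [24]

24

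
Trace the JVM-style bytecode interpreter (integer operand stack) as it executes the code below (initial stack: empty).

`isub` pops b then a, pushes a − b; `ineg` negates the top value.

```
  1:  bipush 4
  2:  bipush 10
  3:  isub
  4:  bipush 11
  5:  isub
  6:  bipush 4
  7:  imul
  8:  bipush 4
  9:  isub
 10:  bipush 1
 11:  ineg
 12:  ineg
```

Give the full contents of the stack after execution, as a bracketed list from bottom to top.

bipush 4  : [4]
bipush 10 : [4, 10]
isub      : [-6]
bipush 11 : [-6, 11]
isub      : [-17]
bipush 4  : [-17, 4]
imul      : [-68]
bipush 4  : [-68, 4]
isub      : [-72]
bipush 1  : [-72, 1]
ineg      : [-72, -1]
ineg      : [-72, 1]

[-72, 1]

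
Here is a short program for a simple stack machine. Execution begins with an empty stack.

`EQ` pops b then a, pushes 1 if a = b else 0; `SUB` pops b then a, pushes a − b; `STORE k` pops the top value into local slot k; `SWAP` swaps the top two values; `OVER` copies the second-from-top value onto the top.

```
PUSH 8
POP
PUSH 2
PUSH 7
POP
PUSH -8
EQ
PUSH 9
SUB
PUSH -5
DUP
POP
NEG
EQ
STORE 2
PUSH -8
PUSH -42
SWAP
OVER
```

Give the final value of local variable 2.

0

PUSH 8    8
POP       (empty)
PUSH 2    2
PUSH 7    2 7
POP       2
PUSH -8   2 -8
EQ        0
PUSH 9    0 9
SUB       -9
PUSH -5   -9 -5
DUP       -9 -5 -5
POP       -9 -5
NEG       -9 5
EQ        0
STORE 2   (empty)
PUSH -8   -8
PUSH -42  -8 -42
SWAP      -42 -8
OVER      -42 -8 -42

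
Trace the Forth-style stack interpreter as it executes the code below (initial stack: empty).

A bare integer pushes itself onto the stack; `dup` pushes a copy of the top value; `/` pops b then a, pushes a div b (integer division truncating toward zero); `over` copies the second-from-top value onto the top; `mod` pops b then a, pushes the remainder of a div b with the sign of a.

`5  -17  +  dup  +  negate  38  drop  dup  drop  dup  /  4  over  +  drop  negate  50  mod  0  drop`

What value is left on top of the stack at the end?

5      → 5
-17    → 5 -17
+      → -12
dup    → -12 -12
+      → -24
negate → 24
38     → 24 38
drop   → 24
dup    → 24 24
drop   → 24
dup    → 24 24
/      → 1
4      → 1 4
over   → 1 4 1
+      → 1 5
drop   → 1
negate → -1
50     → -1 50
mod    → -1
0      → -1 0
drop   → -1

-1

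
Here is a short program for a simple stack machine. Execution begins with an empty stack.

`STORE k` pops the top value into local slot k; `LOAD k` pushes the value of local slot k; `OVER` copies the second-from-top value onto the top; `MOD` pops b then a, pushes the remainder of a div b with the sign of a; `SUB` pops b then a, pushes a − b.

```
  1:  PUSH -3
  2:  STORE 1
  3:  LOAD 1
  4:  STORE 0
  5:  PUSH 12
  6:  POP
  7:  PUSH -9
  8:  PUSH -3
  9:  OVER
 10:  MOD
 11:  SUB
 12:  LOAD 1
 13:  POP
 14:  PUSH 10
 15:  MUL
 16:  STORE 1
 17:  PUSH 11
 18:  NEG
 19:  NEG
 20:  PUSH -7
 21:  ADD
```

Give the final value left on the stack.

4

PUSH -3 → [-3]
STORE 1 → []
LOAD 1  → [-3]
STORE 0 → []
PUSH 12 → [12]
POP     → []
PUSH -9 → [-9]
PUSH -3 → [-9, -3]
OVER    → [-9, -3, -9]
MOD     → [-9, -3]
SUB     → [-6]
LOAD 1  → [-6, -3]
POP     → [-6]
PUSH 10 → [-6, 10]
MUL     → [-60]
STORE 1 → []
PUSH 11 → [11]
NEG     → [-11]
NEG     → [11]
PUSH -7 → [11, -7]
ADD     → [4]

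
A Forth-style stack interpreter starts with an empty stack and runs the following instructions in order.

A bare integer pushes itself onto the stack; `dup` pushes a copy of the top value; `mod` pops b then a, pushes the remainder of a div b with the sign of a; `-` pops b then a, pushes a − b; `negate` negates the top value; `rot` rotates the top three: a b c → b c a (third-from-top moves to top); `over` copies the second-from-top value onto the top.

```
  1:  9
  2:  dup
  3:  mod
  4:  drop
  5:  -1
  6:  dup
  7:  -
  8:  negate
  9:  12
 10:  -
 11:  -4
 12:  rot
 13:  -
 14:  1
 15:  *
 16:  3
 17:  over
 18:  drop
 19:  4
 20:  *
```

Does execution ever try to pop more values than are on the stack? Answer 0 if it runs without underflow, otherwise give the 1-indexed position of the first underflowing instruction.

12

9       [9]
dup     [9, 9]
mod     [0]
drop    []
-1      [-1]
dup     [-1, -1]
-       [0]
negate  [0]
12      [0, 12]
-       [-12]
-4      [-12, -4]
rot  — needs 3 operands, stack has 2 → underflow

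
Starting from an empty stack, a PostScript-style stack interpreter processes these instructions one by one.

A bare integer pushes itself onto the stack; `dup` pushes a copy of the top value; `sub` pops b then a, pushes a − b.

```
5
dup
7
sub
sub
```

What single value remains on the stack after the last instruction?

5   : 5
dup : 5 5
7   : 5 5 7
sub : 5 -2
sub : 7

7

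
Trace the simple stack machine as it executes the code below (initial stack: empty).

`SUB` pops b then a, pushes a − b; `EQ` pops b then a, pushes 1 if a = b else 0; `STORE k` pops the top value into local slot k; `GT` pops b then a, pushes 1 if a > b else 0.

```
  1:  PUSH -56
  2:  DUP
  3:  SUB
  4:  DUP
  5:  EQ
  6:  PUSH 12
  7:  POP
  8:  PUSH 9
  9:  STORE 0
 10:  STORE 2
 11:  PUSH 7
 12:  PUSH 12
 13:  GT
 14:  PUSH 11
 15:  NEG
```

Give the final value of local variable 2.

1

PUSH -56  [-56]
DUP       [-56, -56]
SUB       [0]
DUP       [0, 0]
EQ        [1]
PUSH 12   [1, 12]
POP       [1]
PUSH 9    [1, 9]
STORE 0   [1]
STORE 2   []
PUSH 7    [7]
PUSH 12   [7, 12]
GT        [0]
PUSH 11   [0, 11]
NEG       [0, -11]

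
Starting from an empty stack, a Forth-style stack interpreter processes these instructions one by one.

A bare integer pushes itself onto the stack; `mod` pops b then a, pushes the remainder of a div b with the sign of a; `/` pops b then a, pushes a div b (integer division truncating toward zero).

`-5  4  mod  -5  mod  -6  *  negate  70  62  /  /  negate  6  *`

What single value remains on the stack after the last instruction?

36

-5     → [-5]
4      → [-5, 4]
mod    → [-1]
-5     → [-1, -5]
mod    → [-1]
-6     → [-1, -6]
*      → [6]
negate → [-6]
70     → [-6, 70]
62     → [-6, 70, 62]
/      → [-6, 1]
/      → [-6]
negate → [6]
6      → [6, 6]
*      → [36]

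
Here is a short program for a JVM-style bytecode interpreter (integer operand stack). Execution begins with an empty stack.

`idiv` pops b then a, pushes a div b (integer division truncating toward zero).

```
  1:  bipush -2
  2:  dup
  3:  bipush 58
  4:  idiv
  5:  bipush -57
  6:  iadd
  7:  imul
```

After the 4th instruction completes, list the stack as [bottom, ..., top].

bipush -2 → -2
dup       → -2 -2
bipush 58 → -2 -2 58
idiv      → -2 0

[-2, 0]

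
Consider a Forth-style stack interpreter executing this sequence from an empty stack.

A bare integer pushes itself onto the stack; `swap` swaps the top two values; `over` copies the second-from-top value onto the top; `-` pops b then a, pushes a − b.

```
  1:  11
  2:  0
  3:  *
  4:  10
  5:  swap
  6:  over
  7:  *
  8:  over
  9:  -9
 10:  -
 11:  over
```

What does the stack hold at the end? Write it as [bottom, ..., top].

[10, 0, 19, 0]

11    11
0     11 0
*     0
10    0 10
swap  10 0
over  10 0 10
*     10 0
over  10 0 10
-9    10 0 10 -9
-     10 0 19
over  10 0 19 0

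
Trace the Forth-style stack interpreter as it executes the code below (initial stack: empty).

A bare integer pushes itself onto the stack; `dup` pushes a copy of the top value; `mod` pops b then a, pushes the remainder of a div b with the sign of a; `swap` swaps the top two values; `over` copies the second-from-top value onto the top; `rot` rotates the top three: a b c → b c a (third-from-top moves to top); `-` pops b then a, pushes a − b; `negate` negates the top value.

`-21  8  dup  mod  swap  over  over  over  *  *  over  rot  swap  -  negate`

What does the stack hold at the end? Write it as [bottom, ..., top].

-21    : -21
8      : -21 8
dup    : -21 8 8
mod    : -21 0
swap   : 0 -21
over   : 0 -21 0
over   : 0 -21 0 -21
over   : 0 -21 0 -21 0
*      : 0 -21 0 0
*      : 0 -21 0
over   : 0 -21 0 -21
rot    : 0 0 -21 -21
swap   : 0 0 -21 -21
-      : 0 0 0
negate : 0 0 0

[0, 0, 0]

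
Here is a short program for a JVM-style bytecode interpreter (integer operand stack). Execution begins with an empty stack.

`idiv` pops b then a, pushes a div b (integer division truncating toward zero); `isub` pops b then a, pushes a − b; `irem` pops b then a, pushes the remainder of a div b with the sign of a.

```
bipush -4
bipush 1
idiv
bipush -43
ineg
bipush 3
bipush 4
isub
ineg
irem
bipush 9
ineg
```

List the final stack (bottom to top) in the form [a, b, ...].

bipush -4   [-4]
bipush 1    [-4, 1]
idiv        [-4]
bipush -43  [-4, -43]
ineg        [-4, 43]
bipush 3    [-4, 43, 3]
bipush 4    [-4, 43, 3, 4]
isub        [-4, 43, -1]
ineg        [-4, 43, 1]
irem        [-4, 0]
bipush 9    [-4, 0, 9]
ineg        [-4, 0, -9]

[-4, 0, -9]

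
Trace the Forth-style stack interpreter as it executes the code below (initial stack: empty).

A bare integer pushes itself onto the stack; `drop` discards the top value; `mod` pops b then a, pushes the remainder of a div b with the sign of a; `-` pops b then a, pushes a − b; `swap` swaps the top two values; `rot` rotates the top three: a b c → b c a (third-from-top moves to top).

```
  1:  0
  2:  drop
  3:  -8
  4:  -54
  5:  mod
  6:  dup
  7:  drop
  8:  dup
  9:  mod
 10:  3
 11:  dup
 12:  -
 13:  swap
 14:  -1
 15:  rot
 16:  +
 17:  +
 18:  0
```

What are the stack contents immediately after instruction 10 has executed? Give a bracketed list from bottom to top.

0    : [0]
drop : []
-8   : [-8]
-54  : [-8, -54]
mod  : [-8]
dup  : [-8, -8]
drop : [-8]
dup  : [-8, -8]
mod  : [0]
3    : [0, 3]

[0, 3]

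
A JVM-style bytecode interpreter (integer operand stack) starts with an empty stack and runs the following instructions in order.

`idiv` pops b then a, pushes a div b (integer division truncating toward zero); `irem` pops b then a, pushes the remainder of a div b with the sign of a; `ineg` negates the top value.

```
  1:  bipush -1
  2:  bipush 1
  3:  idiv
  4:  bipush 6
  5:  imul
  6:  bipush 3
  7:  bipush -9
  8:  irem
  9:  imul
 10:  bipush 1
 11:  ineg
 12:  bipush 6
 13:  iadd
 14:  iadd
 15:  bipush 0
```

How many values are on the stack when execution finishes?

2

bipush -1 → [-1]
bipush 1  → [-1, 1]
idiv      → [-1]
bipush 6  → [-1, 6]
imul      → [-6]
bipush 3  → [-6, 3]
bipush -9 → [-6, 3, -9]
irem      → [-6, 3]
imul      → [-18]
bipush 1  → [-18, 1]
ineg      → [-18, -1]
bipush 6  → [-18, -1, 6]
iadd      → [-18, 5]
iadd      → [-13]
bipush 0  → [-13, 0]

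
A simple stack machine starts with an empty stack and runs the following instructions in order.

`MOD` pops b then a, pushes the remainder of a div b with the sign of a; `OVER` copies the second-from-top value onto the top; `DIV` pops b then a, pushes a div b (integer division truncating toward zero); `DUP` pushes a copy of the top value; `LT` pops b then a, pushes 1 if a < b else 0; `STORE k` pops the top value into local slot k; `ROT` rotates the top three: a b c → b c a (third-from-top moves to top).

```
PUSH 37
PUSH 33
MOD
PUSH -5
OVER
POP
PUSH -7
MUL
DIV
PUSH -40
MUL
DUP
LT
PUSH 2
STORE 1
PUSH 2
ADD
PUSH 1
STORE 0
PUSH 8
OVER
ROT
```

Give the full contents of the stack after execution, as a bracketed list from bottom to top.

[8, 2, 2]

PUSH 37   37
PUSH 33   37 33
MOD       4
PUSH -5   4 -5
OVER      4 -5 4
POP       4 -5
PUSH -7   4 -5 -7
MUL       4 35
DIV       0
PUSH -40  0 -40
MUL       0
DUP       0 0
LT        0
PUSH 2    0 2
STORE 1   0
PUSH 2    0 2
ADD       2
PUSH 1    2 1
STORE 0   2
PUSH 8    2 8
OVER      2 8 2
ROT       8 2 2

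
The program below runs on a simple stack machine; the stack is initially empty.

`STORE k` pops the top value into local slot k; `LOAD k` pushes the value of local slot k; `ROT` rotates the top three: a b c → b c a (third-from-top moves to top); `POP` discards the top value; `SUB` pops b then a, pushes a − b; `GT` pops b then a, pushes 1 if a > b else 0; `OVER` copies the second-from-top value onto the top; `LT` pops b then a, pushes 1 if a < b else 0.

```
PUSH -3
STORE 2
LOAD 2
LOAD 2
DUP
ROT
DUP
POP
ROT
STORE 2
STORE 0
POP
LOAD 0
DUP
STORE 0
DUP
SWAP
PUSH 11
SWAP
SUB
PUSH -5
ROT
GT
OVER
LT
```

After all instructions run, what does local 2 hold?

-3

PUSH -3 -> [-3]
STORE 2 -> []
LOAD 2  -> [-3]
LOAD 2  -> [-3, -3]
DUP     -> [-3, -3, -3]
ROT     -> [-3, -3, -3]
DUP     -> [-3, -3, -3, -3]
POP     -> [-3, -3, -3]
ROT     -> [-3, -3, -3]
STORE 2 -> [-3, -3]
STORE 0 -> [-3]
POP     -> []
LOAD 0  -> [-3]
DUP     -> [-3, -3]
STORE 0 -> [-3]
DUP     -> [-3, -3]
SWAP    -> [-3, -3]
PUSH 11 -> [-3, -3, 11]
SWAP    -> [-3, 11, -3]
SUB     -> [-3, 14]
PUSH -5 -> [-3, 14, -5]
ROT     -> [14, -5, -3]
GT      -> [14, 0]
OVER    -> [14, 0, 14]
LT      -> [14, 1]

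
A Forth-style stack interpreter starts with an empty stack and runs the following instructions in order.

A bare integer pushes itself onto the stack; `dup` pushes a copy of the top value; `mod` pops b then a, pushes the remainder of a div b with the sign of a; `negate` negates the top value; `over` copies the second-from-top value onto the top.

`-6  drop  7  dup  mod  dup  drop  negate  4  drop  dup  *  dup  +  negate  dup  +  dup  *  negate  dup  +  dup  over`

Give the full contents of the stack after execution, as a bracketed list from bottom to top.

-6     : -6
drop   : (empty)
7      : 7
dup    : 7 7
mod    : 0
dup    : 0 0
drop   : 0
negate : 0
4      : 0 4
drop   : 0
dup    : 0 0
*      : 0
dup    : 0 0
+      : 0
negate : 0
dup    : 0 0
+      : 0
dup    : 0 0
*      : 0
negate : 0
dup    : 0 0
+      : 0
dup    : 0 0
over   : 0 0 0

[0, 0, 0]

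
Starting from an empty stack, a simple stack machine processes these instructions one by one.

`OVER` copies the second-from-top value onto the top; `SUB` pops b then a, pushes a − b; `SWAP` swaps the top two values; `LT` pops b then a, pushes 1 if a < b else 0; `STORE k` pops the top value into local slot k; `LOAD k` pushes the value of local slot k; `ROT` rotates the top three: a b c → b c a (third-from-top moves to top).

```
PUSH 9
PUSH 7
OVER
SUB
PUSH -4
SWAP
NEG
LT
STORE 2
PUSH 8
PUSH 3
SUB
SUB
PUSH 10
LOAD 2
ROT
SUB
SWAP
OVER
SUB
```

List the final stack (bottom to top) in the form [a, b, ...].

PUSH 9  : 9
PUSH 7  : 9 7
OVER    : 9 7 9
SUB     : 9 -2
PUSH -4 : 9 -2 -4
SWAP    : 9 -4 -2
NEG     : 9 -4 2
LT      : 9 1
STORE 2 : 9
PUSH 8  : 9 8
PUSH 3  : 9 8 3
SUB     : 9 5
SUB     : 4
PUSH 10 : 4 10
LOAD 2  : 4 10 1
ROT     : 10 1 4
SUB     : 10 -3
SWAP    : -3 10
OVER    : -3 10 -3
SUB     : -3 13

[-3, 13]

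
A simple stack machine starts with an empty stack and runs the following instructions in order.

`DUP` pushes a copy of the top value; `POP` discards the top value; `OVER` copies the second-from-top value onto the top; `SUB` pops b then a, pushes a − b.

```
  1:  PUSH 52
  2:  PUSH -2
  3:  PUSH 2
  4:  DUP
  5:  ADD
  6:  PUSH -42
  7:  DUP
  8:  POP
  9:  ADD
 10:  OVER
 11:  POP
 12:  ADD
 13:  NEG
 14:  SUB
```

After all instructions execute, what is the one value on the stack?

PUSH 52  → [52]
PUSH -2  → [52, -2]
PUSH 2   → [52, -2, 2]
DUP      → [52, -2, 2, 2]
ADD      → [52, -2, 4]
PUSH -42 → [52, -2, 4, -42]
DUP      → [52, -2, 4, -42, -42]
POP      → [52, -2, 4, -42]
ADD      → [52, -2, -38]
OVER     → [52, -2, -38, -2]
POP      → [52, -2, -38]
ADD      → [52, -40]
NEG      → [52, 40]
SUB      → [12]

12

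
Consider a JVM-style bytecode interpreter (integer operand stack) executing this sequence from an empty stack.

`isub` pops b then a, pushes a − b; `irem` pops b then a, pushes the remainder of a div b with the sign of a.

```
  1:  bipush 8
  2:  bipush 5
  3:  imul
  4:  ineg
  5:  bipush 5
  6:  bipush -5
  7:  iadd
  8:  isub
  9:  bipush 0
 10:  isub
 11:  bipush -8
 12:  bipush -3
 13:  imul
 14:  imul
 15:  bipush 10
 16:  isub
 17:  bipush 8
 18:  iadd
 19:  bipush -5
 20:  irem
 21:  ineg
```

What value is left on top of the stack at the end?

2

bipush 8   8
bipush 5   8 5
imul       40
ineg       -40
bipush 5   -40 5
bipush -5  -40 5 -5
iadd       -40 0
isub       -40
bipush 0   -40 0
isub       -40
bipush -8  -40 -8
bipush -3  -40 -8 -3
imul       -40 24
imul       -960
bipush 10  -960 10
isub       -970
bipush 8   -970 8
iadd       -962
bipush -5  -962 -5
irem       -2
ineg       2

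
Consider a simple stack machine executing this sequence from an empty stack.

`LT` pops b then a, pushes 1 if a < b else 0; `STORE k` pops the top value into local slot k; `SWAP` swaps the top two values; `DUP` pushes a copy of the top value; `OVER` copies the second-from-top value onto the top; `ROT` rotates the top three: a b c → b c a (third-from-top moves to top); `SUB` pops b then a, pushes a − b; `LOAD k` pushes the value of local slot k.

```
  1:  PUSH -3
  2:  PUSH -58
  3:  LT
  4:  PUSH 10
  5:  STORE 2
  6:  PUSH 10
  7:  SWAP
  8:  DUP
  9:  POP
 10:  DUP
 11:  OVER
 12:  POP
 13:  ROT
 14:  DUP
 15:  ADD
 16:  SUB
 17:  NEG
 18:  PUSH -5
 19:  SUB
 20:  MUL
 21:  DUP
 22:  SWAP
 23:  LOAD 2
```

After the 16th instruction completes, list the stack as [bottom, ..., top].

PUSH -3   -3
PUSH -58  -3 -58
LT        0
PUSH 10   0 10
STORE 2   0
PUSH 10   0 10
SWAP      10 0
DUP       10 0 0
POP       10 0
DUP       10 0 0
OVER      10 0 0 0
POP       10 0 0
ROT       0 0 10
DUP       0 0 10 10
ADD       0 0 20
SUB       0 -20

[0, -20]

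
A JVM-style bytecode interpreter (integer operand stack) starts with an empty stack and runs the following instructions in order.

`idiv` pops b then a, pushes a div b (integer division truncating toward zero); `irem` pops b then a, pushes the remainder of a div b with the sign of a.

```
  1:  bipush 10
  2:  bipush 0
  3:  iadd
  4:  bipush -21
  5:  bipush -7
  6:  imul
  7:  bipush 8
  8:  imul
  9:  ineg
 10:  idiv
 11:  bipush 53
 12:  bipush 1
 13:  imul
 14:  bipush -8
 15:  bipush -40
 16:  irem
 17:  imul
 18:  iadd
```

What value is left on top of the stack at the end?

bipush 10   10
bipush 0    10 0
iadd        10
bipush -21  10 -21
bipush -7   10 -21 -7
imul        10 147
bipush 8    10 147 8
imul        10 1176
ineg        10 -1176
idiv        0
bipush 53   0 53
bipush 1    0 53 1
imul        0 53
bipush -8   0 53 -8
bipush -40  0 53 -8 -40
irem        0 53 -8
imul        0 -424
iadd        -424

-424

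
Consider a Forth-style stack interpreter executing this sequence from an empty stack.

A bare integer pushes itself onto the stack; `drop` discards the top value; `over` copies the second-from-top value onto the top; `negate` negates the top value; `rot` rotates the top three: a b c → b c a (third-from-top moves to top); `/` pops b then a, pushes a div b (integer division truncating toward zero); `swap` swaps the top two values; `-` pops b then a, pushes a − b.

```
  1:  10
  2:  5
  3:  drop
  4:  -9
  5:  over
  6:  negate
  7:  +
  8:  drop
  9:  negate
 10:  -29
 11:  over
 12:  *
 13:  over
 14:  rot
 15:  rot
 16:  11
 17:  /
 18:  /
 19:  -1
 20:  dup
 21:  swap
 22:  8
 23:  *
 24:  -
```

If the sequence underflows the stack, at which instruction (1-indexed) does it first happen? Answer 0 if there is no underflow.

10      10
5       10 5
drop    10
-9      10 -9
over    10 -9 10
negate  10 -9 -10
+       10 -19
drop    10
negate  -10
-29     -10 -29
over    -10 -29 -10
*       -10 290
over    -10 290 -10
rot     290 -10 -10
rot     -10 -10 290
11      -10 -10 290 11
/       -10 -10 26
/       -10 0
-1      -10 0 -1
dup     -10 0 -1 -1
swap    -10 0 -1 -1
8       -10 0 -1 -1 8
*       -10 0 -1 -8
-       -10 0 7

0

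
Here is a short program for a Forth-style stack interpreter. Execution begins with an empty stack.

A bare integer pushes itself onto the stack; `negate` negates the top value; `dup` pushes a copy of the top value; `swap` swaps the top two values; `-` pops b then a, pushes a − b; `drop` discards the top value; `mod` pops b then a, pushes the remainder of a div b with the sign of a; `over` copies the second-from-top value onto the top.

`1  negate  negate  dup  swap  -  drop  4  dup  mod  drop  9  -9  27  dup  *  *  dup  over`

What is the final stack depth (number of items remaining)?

4

1      → [1]
negate → [-1]
negate → [1]
dup    → [1, 1]
swap   → [1, 1]
-      → [0]
drop   → []
4      → [4]
dup    → [4, 4]
mod    → [0]
drop   → []
9      → [9]
-9     → [9, -9]
27     → [9, -9, 27]
dup    → [9, -9, 27, 27]
*      → [9, -9, 729]
*      → [9, -6561]
dup    → [9, -6561, -6561]
over   → [9, -6561, -6561, -6561]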